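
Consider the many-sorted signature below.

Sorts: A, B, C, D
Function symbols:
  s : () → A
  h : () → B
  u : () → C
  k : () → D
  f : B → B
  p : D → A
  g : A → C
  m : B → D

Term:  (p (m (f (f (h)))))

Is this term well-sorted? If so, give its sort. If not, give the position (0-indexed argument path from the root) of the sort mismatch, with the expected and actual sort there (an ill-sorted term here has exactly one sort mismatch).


        (h) : B
      (f (h)) : B
    (f (f (h))) : B
  (m (f (f (h)))) : D
(p (m (f (f (h))))) : A

well-sorted; sort = A


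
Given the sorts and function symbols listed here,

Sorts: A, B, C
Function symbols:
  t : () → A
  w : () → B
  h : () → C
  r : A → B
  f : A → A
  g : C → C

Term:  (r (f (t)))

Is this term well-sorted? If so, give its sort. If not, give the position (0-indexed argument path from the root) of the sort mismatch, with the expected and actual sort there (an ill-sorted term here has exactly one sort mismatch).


    (t) : A
  (f (t)) : A
(r (f (t))) : B

well-sorted; sort = B


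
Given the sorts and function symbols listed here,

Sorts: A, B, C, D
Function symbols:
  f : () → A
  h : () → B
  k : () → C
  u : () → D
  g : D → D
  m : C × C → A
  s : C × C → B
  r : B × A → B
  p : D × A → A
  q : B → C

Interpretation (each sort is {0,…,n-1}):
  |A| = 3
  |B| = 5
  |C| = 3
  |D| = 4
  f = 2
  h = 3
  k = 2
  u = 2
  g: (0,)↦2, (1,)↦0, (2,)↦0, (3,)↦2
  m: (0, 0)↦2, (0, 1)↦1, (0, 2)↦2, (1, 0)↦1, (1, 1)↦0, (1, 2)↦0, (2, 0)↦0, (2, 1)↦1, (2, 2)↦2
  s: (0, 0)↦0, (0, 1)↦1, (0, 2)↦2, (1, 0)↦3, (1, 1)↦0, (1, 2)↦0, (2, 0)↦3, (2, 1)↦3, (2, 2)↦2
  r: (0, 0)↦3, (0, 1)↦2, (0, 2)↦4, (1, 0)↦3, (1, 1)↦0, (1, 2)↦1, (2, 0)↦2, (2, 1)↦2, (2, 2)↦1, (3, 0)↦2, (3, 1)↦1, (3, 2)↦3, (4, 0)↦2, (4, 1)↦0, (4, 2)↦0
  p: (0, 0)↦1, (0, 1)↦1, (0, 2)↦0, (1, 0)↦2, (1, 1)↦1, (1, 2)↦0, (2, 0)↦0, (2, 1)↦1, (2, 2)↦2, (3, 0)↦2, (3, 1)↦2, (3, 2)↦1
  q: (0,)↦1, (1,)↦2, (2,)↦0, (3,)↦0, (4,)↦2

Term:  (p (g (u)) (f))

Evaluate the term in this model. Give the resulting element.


value = 0

  u = 2
  (g (u)) = g(2,) = 0
  f = 2
  (p (g (u)) (f)) = p(0, 2) = 0


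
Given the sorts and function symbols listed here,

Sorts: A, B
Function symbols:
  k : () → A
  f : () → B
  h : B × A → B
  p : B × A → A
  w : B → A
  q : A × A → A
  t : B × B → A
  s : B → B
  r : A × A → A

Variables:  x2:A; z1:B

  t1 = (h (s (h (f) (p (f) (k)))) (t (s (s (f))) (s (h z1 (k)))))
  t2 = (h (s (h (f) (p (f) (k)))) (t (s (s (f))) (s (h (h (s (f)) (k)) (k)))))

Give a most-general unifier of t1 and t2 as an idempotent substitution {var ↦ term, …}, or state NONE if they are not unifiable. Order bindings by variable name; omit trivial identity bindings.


{z1 ↦ (h (s (f)) (k))}


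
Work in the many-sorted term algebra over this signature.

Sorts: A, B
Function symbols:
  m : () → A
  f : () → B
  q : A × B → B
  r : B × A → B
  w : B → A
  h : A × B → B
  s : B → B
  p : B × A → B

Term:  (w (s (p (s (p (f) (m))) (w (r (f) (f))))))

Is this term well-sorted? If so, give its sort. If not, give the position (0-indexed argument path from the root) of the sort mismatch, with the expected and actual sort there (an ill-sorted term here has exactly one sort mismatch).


ill-sorted at position [0, 0, 1, 0, 1]: expected A, got B

          (f) : B
          (m) : A
        (p (f) (m)) : B
      (s (p (f) (m))) : B
          (f) : B
          (f) : B
        (r (f) (f)) : ✗ arg 1 at [0, 0, 1, 0, 1] has sort B, expected A


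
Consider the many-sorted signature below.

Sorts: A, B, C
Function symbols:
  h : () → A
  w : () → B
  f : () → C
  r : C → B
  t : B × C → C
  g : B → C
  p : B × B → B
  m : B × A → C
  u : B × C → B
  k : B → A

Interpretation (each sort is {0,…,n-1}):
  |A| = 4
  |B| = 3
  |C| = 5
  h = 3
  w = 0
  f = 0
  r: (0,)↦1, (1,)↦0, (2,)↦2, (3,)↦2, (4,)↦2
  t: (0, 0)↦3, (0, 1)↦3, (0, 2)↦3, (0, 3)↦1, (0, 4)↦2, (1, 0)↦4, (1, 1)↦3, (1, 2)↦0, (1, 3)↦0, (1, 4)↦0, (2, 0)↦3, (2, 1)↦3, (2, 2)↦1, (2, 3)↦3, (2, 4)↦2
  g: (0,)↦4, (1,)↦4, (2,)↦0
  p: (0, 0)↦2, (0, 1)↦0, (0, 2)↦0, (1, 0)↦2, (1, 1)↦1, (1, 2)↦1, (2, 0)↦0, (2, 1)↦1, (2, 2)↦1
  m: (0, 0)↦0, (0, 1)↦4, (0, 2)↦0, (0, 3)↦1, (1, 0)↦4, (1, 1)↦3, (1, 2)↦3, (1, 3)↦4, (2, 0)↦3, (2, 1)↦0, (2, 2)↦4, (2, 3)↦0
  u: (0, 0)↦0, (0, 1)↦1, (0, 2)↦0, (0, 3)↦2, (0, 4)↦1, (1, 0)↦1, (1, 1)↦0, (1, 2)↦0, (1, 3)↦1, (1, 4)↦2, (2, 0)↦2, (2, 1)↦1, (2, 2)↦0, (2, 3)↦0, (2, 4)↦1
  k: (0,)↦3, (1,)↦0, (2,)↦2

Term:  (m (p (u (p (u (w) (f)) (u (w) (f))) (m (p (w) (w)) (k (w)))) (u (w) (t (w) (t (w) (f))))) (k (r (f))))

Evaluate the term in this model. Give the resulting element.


  w = 0
  f = 0
  (u (w) (f)) = u(0, 0) = 0
  w = 0
  f = 0
  (u (w) (f)) = u(0, 0) = 0
  (p (u (w) (f)) (u (w) (f))) = p(0, 0) = 2
  w = 0
  w = 0
  (p (w) (w)) = p(0, 0) = 2
  w = 0
  (k (w)) = k(0,) = 3
  (m (p (w) (w)) (k (w))) = m(2, 3) = 0
  (u (p (u (w) (f)) (u (w) (f))) (m (p (w) (w)) (k (w)))) = u(2, 0) = 2
  w = 0
  w = 0
  w = 0
  f = 0
  (t (w) (f)) = t(0, 0) = 3
  (t (w) (t (w) (f))) = t(0, 3) = 1
  (u (w) (t (w) (t (w) (f)))) = u(0, 1) = 1
  (p (u (p (u (w) (f)) (u (w) (f))) (m (p (w) (w)) (k (w)))) (u (w) (t (w) (t (w) (f))))) = p(2, 1) = 1
  f = 0
  (r (f)) = r(0,) = 1
  (k (r (f))) = k(1,) = 0
  (m (p (u (p (u (w) (f)) (u (w) (f))) (m (p (w) (w)) (k (w)))) (u (w) (t (w) (t (w) (f))))) (k (r (f)))) = m(1, 0) = 4

value = 4


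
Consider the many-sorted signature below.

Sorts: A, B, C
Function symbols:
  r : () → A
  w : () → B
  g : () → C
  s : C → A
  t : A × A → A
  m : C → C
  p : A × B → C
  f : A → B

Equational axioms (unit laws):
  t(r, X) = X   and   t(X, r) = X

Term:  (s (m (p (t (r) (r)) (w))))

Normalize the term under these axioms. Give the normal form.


1. (s (m (p (t (r) (r)) (w))))  →  (s (m (p (r) (w))))

normal form = (s (m (p (r) (w))))


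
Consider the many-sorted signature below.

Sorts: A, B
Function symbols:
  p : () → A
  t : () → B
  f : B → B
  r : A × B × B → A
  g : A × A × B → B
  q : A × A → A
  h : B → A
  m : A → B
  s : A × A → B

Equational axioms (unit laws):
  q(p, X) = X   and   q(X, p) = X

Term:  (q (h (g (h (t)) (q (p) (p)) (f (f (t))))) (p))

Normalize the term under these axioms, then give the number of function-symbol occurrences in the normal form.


1. (q (h (g (h (t)) (q (p) (p)) (f (f (t))))) (p))  →  (h (g (h (t)) (q (p) (p)) (f (f (t)))))
2. (h (g (h (t)) (q (p) (p)) (f (f (t)))))  →  (h (g (h (t)) (p) (f (f (t)))))
normal form: (h (g (h (t)) (p) (f (f (t)))))

size = 8


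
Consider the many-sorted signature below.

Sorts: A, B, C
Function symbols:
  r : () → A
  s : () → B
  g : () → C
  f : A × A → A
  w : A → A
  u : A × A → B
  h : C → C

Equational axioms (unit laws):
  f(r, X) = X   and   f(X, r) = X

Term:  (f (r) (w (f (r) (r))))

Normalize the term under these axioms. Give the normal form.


normal form = (w (r))

1. (f (r) (w (f (r) (r))))  →  (w (f (r) (r)))
2. (w (f (r) (r)))  →  (w (r))


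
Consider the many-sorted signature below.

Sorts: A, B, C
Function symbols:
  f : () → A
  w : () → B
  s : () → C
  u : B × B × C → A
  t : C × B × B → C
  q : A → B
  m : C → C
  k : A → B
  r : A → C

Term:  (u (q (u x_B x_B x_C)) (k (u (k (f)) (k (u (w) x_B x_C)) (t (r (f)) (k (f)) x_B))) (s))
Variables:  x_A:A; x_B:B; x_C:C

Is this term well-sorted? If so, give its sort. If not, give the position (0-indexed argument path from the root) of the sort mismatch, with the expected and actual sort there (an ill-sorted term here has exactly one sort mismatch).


well-sorted; sort = A

      x_B : B
      x_B : B
      x_C : C
    (u x_B x_B x_C) : A
  (q (u x_B x_B x_C)) : B
        (f) : A
      (k (f)) : B
          (w) : B
          x_B : B
          x_C : C
        (u (w) x_B x_C) : A
      (k (u (w) x_B x_C)) : B
          (f) : A
        (r (f)) : C
          (f) : A
        (k (f)) : B
        x_B : B
      (t (r (f)) (k (f)) x_B) : C
    (u (k (f)) (k (u (w) x_B x_C)) (t (r (f)) (k (f)) x_B)) : A
  (k (u (k (f)) (k (u (w) x_B x_C)) (t (r (f)) (k (f)) x_B))) : B
  (s) : C
(u (q (u x_B x_B x_C)) (k (u (k (f)) (k (u (w) x_B x_C)) (t (r (f)) (k (f)) x_B))) (s)) : A


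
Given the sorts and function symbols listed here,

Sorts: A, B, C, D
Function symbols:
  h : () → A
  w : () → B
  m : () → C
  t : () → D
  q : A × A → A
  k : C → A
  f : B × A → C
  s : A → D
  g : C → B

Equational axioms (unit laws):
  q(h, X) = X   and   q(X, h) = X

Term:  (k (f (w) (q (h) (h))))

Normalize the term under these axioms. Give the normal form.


1. (k (f (w) (q (h) (h))))  →  (k (f (w) (h)))

normal form = (k (f (w) (h)))


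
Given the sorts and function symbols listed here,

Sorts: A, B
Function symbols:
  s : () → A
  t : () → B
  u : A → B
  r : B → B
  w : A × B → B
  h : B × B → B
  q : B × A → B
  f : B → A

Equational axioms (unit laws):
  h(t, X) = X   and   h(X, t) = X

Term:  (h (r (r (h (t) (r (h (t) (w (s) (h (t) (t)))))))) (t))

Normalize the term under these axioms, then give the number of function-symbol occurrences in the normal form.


1. (h (r (r (h (t) (r (h (t) (w (s) (h (t) (t)))))))) (t))  →  (r (r (h (t) (r (h (t) (w (s) (h (t) (t))))))))
2. (r (r (h (t) (r (h (t) (w (s) (h (t) (t))))))))  →  (r (r (r (h (t) (w (s) (h (t) (t)))))))
3. (r (r (r (h (t) (w (s) (h (t) (t)))))))  →  (r (r (r (w (s) (h (t) (t))))))
4. (r (r (r (w (s) (h (t) (t))))))  →  (r (r (r (w (s) (t)))))
normal form: (r (r (r (w (s) (t)))))

size = 6


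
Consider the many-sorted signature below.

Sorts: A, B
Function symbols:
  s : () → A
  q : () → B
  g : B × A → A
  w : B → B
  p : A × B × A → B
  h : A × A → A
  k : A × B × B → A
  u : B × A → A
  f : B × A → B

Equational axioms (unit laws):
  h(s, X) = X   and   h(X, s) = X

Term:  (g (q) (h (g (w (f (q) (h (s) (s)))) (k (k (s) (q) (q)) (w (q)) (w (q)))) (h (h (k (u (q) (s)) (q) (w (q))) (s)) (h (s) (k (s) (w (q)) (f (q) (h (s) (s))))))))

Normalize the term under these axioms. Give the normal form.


1. (g (q) (h (g (w (f (q) (h (s) (s)))) (k (k (s) (q) (q)) (w (q)) (w (q)))) (h (h (k (u (q) (s)) (q) (w (q))) (s)) (h (s) (k (s) (w (q)) (f (q) (h (s) (s))))))))  →  (g (q) (h (g (w (f (q) (s))) (k (k (s) (q) (q)) (w (q)) (w (q)))) (h (h (k (u (q) (s)) (q) (w (q))) (s)) (h (s) (k (s) (w (q)) (f (q) (h (s) (s))))))))
2. (g (q) (h (g (w (f (q) (s))) (k (k (s) (q) (q)) (w (q)) (w (q)))) (h (h (k (u (q) (s)) (q) (w (q))) (s)) (h (s) (k (s) (w (q)) (f (q) (h (s) (s))))))))  →  (g (q) (h (g (w (f (q) (s))) (k (k (s) (q) (q)) (w (q)) (w (q)))) (h (k (u (q) (s)) (q) (w (q))) (h (s) (k (s) (w (q)) (f (q) (h (s) (s))))))))
3. (g (q) (h (g (w (f (q) (s))) (k (k (s) (q) (q)) (w (q)) (w (q)))) (h (k (u (q) (s)) (q) (w (q))) (h (s) (k (s) (w (q)) (f (q) (h (s) (s))))))))  →  (g (q) (h (g (w (f (q) (s))) (k (k (s) (q) (q)) (w (q)) (w (q)))) (h (k (u (q) (s)) (q) (w (q))) (k (s) (w (q)) (f (q) (h (s) (s)))))))
4. (g (q) (h (g (w (f (q) (s))) (k (k (s) (q) (q)) (w (q)) (w (q)))) (h (k (u (q) (s)) (q) (w (q))) (k (s) (w (q)) (f (q) (h (s) (s)))))))  →  (g (q) (h (g (w (f (q) (s))) (k (k (s) (q) (q)) (w (q)) (w (q)))) (h (k (u (q) (s)) (q) (w (q))) (k (s) (w (q)) (f (q) (s))))))

normal form = (g (q) (h (g (w (f (q) (s))) (k (k (s) (q) (q)) (w (q)) (w (q)))) (h (k (u (q) (s)) (q) (w (q))) (k (s) (w (q)) (f (q) (s))))))


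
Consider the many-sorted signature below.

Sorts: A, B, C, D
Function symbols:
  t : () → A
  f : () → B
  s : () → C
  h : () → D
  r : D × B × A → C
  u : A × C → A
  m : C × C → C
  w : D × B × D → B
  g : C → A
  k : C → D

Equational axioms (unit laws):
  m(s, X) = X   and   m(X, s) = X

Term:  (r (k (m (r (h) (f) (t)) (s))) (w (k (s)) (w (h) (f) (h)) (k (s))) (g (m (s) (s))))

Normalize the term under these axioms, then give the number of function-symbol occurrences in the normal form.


size = 17

1. (r (k (m (r (h) (f) (t)) (s))) (w (k (s)) (w (h) (f) (h)) (k (s))) (g (m (s) (s))))  →  (r (k (r (h) (f) (t))) (w (k (s)) (w (h) (f) (h)) (k (s))) (g (m (s) (s))))
2. (r (k (r (h) (f) (t))) (w (k (s)) (w (h) (f) (h)) (k (s))) (g (m (s) (s))))  →  (r (k (r (h) (f) (t))) (w (k (s)) (w (h) (f) (h)) (k (s))) (g (s)))
normal form: (r (k (r (h) (f) (t))) (w (k (s)) (w (h) (f) (h)) (k (s))) (g (s)))


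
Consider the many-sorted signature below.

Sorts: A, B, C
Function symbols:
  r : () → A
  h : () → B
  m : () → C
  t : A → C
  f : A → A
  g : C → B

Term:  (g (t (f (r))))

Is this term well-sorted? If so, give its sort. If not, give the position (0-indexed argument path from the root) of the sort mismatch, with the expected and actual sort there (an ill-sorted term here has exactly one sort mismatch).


well-sorted; sort = B

      (r) : A
    (f (r)) : A
  (t (f (r))) : C
(g (t (f (r)))) : B


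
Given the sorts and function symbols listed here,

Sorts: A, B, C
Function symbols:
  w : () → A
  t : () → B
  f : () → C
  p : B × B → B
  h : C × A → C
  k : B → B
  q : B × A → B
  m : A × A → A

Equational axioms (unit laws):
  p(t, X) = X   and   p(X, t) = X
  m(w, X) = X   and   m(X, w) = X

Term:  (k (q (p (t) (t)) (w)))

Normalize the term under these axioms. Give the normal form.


normal form = (k (q (t) (w)))

1. (k (q (p (t) (t)) (w)))  →  (k (q (t) (w)))


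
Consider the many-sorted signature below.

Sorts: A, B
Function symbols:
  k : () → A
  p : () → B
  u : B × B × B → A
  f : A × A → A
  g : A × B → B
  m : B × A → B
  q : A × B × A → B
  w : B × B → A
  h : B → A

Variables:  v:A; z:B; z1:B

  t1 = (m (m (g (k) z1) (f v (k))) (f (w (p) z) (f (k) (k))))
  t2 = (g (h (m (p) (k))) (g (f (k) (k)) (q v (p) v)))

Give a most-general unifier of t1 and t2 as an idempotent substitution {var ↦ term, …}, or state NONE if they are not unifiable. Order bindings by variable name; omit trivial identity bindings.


NONE (not unifiable)

head clash or occurs-check failure — not unifiable


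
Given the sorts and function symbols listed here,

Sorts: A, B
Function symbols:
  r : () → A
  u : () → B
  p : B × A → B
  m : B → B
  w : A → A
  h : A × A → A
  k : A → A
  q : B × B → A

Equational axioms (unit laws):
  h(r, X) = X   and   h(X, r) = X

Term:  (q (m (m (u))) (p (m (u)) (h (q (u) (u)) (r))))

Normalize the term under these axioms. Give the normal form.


1. (q (m (m (u))) (p (m (u)) (h (q (u) (u)) (r))))  →  (q (m (m (u))) (p (m (u)) (q (u) (u))))

normal form = (q (m (m (u))) (p (m (u)) (q (u) (u))))


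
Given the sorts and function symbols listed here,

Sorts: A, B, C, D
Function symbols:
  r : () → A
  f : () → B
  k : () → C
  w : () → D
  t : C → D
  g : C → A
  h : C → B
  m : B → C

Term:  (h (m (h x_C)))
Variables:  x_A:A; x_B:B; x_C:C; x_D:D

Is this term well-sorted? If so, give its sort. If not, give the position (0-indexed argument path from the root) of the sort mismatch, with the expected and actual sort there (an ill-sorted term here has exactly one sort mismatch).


well-sorted; sort = B

      x_C : C
    (h x_C) : B
  (m (h x_C)) : C
(h (m (h x_C))) : B


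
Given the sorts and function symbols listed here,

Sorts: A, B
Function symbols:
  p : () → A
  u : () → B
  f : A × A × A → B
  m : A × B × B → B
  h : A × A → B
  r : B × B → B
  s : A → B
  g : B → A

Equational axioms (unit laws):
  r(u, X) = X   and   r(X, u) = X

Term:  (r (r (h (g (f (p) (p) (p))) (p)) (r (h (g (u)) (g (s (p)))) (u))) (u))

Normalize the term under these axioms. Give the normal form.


normal form = (r (h (g (f (p) (p) (p))) (p)) (h (g (u)) (g (s (p)))))

1. (r (r (h (g (f (p) (p) (p))) (p)) (r (h (g (u)) (g (s (p)))) (u))) (u))  →  (r (h (g (f (p) (p) (p))) (p)) (r (h (g (u)) (g (s (p)))) (u)))
2. (r (h (g (f (p) (p) (p))) (p)) (r (h (g (u)) (g (s (p)))) (u)))  →  (r (h (g (f (p) (p) (p))) (p)) (h (g (u)) (g (s (p)))))


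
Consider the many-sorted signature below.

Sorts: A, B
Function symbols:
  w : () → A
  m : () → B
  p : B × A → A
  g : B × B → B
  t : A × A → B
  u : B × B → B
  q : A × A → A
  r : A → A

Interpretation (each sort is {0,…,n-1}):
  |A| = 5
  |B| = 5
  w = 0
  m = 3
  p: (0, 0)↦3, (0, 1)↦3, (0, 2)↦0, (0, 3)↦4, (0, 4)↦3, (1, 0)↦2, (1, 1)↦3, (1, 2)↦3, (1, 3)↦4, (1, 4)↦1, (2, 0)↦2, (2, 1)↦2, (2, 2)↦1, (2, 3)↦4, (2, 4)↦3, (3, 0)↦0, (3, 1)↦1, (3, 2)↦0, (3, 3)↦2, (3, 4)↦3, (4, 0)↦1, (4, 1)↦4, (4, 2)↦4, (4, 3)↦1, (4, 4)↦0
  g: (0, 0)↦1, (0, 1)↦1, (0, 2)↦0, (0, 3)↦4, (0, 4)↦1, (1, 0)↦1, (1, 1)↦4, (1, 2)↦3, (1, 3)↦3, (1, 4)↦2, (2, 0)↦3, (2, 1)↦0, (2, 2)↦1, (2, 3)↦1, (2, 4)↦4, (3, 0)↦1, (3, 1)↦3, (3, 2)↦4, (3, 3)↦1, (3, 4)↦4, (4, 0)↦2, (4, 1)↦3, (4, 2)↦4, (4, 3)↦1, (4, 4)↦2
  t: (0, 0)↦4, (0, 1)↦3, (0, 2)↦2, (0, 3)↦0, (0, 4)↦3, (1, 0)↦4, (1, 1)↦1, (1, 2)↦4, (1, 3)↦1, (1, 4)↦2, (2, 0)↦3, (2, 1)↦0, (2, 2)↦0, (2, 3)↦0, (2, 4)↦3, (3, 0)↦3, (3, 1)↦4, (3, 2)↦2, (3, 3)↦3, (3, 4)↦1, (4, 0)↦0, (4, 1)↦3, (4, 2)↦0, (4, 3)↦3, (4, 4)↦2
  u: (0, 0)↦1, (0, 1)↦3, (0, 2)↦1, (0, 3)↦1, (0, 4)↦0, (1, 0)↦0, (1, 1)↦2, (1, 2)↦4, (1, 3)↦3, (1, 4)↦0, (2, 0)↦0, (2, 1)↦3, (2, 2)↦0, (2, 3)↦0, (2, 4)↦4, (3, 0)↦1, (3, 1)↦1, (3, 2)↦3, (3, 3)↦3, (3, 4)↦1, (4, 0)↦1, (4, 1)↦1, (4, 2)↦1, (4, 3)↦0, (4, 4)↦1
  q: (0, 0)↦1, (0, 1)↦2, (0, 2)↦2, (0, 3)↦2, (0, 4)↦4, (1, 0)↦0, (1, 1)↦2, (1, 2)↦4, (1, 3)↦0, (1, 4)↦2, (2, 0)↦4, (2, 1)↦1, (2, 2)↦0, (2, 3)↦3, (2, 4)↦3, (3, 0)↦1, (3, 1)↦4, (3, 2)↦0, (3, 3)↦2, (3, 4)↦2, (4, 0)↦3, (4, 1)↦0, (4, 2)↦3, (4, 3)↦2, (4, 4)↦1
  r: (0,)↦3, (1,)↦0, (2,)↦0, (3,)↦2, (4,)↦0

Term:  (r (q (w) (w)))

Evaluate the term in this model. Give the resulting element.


  w = 0
  w = 0
  (q (w) (w)) = q(0, 0) = 1
  (r (q (w) (w))) = r(1,) = 0

value = 0


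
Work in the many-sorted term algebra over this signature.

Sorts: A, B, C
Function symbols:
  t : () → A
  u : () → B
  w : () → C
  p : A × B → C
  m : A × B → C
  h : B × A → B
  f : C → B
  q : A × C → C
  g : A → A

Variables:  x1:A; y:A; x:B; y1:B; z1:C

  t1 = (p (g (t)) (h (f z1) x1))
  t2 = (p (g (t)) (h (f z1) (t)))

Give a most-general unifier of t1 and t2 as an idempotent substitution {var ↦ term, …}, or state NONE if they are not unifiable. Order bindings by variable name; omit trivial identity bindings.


{x1 ↦ (t)}


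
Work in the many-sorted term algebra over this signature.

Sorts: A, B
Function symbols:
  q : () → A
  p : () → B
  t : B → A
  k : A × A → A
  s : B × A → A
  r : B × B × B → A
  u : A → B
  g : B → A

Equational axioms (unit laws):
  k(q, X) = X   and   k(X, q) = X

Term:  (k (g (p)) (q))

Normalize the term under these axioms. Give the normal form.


normal form = (g (p))

1. (k (g (p)) (q))  →  (g (p))


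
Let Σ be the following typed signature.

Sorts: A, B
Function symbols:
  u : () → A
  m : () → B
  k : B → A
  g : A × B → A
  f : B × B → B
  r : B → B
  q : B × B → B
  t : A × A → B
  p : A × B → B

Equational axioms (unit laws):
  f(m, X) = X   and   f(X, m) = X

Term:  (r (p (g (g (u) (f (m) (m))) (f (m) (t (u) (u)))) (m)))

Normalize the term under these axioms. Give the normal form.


1. (r (p (g (g (u) (f (m) (m))) (f (m) (t (u) (u)))) (m)))  →  (r (p (g (g (u) (m)) (f (m) (t (u) (u)))) (m)))
2. (r (p (g (g (u) (m)) (f (m) (t (u) (u)))) (m)))  →  (r (p (g (g (u) (m)) (t (u) (u))) (m)))

normal form = (r (p (g (g (u) (m)) (t (u) (u))) (m)))


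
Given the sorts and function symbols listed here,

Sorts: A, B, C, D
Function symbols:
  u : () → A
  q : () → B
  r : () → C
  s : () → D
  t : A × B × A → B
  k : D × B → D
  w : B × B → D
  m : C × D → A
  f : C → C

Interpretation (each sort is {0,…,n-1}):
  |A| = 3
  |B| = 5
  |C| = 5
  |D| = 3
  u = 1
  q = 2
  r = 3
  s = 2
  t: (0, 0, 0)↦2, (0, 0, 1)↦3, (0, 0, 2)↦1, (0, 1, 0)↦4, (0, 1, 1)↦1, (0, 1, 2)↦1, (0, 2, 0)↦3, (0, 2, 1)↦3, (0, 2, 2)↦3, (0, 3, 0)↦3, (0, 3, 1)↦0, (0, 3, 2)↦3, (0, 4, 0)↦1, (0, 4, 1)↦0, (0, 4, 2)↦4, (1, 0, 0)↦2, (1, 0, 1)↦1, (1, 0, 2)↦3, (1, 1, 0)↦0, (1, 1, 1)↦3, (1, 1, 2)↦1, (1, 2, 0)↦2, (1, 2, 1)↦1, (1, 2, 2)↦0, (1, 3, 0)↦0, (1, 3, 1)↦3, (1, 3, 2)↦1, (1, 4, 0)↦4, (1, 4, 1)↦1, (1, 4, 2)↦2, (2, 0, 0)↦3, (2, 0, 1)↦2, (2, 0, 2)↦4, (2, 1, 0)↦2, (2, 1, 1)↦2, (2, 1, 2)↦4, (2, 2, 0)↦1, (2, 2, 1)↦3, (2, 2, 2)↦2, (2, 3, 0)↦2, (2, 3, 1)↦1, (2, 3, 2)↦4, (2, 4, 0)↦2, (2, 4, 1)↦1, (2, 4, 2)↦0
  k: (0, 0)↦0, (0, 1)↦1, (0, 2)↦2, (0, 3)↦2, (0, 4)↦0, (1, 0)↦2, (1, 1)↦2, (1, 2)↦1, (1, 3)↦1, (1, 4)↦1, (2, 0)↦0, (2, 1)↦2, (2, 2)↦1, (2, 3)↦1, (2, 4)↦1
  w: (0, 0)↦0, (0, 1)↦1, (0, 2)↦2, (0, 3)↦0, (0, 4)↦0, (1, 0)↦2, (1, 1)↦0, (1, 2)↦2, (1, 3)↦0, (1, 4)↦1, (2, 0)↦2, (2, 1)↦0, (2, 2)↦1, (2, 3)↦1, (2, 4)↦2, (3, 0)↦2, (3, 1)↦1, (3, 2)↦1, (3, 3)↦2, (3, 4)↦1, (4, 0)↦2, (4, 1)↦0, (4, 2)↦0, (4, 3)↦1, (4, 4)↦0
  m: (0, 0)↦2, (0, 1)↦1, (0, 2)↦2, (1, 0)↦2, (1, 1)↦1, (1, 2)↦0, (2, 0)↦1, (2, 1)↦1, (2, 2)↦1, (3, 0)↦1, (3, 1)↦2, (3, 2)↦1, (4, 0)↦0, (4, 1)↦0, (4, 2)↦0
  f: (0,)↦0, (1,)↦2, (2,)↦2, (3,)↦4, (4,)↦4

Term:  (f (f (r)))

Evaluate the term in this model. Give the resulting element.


value = 4

  r = 3
  (f (r)) = f(3,) = 4
  (f (f (r))) = f(4,) = 4


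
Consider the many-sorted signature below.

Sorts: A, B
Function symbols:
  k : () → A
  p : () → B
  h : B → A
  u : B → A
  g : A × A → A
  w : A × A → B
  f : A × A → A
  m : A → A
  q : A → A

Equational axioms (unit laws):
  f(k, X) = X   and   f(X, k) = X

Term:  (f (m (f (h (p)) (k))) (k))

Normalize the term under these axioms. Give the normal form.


normal form = (m (h (p)))

1. (f (m (f (h (p)) (k))) (k))  →  (m (f (h (p)) (k)))
2. (m (f (h (p)) (k)))  →  (m (h (p)))


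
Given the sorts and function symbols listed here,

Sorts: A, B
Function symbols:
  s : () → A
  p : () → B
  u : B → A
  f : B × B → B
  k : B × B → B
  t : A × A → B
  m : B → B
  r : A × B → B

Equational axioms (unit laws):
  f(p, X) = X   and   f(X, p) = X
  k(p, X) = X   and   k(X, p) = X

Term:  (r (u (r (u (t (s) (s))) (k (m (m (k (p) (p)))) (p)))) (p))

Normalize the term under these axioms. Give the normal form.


normal form = (r (u (r (u (t (s) (s))) (m (m (p))))) (p))

1. (r (u (r (u (t (s) (s))) (k (m (m (k (p) (p)))) (p)))) (p))  →  (r (u (r (u (t (s) (s))) (m (m (k (p) (p)))))) (p))
2. (r (u (r (u (t (s) (s))) (m (m (k (p) (p)))))) (p))  →  (r (u (r (u (t (s) (s))) (m (m (p))))) (p))


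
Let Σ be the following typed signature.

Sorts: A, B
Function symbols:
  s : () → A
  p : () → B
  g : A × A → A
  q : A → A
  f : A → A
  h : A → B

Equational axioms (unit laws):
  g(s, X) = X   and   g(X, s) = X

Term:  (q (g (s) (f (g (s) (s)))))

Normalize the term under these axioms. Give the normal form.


normal form = (q (f (s)))

1. (q (g (s) (f (g (s) (s)))))  →  (q (f (g (s) (s))))
2. (q (f (g (s) (s))))  →  (q (f (s)))


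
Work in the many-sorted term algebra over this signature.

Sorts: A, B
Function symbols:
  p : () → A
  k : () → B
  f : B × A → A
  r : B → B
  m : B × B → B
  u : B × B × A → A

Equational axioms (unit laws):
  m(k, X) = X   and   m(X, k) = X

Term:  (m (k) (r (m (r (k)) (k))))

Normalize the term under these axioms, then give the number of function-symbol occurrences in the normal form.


size = 3

1. (m (k) (r (m (r (k)) (k))))  →  (r (m (r (k)) (k)))
2. (r (m (r (k)) (k)))  →  (r (r (k)))
normal form: (r (r (k)))


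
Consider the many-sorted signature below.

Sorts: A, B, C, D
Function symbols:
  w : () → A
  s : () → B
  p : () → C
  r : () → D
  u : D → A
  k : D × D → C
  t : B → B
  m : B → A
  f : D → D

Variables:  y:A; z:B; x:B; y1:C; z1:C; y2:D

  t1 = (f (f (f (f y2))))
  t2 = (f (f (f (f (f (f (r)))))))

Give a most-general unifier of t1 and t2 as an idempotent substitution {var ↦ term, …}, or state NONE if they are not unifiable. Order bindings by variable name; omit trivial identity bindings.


{y2 ↦ (f (f (r)))}


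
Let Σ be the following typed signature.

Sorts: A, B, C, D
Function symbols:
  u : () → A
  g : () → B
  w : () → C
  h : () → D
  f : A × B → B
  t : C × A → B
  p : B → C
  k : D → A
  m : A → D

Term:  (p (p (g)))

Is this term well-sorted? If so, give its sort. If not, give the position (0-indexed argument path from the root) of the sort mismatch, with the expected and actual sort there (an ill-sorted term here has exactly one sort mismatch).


ill-sorted at position [0]: expected B, got C

    (g) : B
  (p (g)) : C
(p (p (g))) : ✗ arg 0 at [0] has sort C, expected B


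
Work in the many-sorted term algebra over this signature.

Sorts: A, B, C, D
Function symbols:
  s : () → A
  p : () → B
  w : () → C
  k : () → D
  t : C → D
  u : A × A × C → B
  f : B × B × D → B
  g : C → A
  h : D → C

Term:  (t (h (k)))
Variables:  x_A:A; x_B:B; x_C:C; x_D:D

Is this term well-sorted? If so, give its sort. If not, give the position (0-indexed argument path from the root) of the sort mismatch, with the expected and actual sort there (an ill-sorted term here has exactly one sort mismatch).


well-sorted; sort = D

    (k) : D
  (h (k)) : C
(t (h (k))) : D


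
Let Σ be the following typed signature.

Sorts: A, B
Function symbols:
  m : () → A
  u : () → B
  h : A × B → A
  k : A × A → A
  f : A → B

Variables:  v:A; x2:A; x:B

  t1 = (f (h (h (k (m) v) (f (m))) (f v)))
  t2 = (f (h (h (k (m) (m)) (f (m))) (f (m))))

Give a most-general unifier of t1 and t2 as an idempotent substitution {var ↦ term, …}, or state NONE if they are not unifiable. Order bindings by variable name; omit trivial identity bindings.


{v ↦ (m)}


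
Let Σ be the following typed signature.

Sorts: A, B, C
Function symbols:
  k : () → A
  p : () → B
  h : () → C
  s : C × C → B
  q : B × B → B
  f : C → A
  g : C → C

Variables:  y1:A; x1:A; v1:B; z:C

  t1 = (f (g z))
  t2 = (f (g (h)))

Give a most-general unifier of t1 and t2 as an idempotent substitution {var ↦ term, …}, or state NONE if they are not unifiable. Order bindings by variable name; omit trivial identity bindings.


{z ↦ (h)}


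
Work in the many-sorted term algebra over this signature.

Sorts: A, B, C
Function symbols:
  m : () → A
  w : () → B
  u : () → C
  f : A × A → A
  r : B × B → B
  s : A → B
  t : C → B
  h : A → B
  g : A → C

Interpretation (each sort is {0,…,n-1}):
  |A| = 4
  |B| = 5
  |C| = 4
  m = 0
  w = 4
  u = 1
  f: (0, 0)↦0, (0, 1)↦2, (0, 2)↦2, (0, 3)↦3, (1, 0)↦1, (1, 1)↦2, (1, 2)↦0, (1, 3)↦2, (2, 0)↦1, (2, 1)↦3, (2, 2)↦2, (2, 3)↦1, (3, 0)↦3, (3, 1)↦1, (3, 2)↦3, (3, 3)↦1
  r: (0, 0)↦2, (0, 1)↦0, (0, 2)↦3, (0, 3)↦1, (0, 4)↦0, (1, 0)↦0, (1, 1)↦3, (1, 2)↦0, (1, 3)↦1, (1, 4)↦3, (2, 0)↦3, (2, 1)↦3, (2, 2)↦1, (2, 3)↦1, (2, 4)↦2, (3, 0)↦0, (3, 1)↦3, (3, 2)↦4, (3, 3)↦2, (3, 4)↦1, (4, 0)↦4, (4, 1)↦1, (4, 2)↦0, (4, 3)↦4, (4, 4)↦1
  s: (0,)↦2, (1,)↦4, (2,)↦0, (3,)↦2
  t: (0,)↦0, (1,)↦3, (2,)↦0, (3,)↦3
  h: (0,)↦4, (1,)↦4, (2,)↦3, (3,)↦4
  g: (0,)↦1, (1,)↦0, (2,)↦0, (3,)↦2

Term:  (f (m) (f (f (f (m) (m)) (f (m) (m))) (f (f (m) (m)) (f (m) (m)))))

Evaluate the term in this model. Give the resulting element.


  m = 0
  m = 0
  m = 0
  (f (m) (m)) = f(0, 0) = 0
  m = 0
  m = 0
  (f (m) (m)) = f(0, 0) = 0
  (f (f (m) (m)) (f (m) (m))) = f(0, 0) = 0
  m = 0
  m = 0
  (f (m) (m)) = f(0, 0) = 0
  m = 0
  m = 0
  (f (m) (m)) = f(0, 0) = 0
  (f (f (m) (m)) (f (m) (m))) = f(0, 0) = 0
  (f (f (f (m) (m)) (f (m) (m))) (f (f (m) (m)) (f (m) (m)))) = f(0, 0) = 0
  (f (m) (f (f (f (m) (m)) (f (m) (m))) (f (f (m) (m)) (f (m) (m))))) = f(0, 0) = 0

value = 0


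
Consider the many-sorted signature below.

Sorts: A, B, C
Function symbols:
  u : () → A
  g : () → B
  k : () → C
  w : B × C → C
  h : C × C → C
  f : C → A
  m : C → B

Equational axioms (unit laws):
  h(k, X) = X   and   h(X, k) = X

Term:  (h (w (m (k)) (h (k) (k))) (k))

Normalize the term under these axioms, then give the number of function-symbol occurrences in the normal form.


1. (h (w (m (k)) (h (k) (k))) (k))  →  (w (m (k)) (h (k) (k)))
2. (w (m (k)) (h (k) (k)))  →  (w (m (k)) (k))
normal form: (w (m (k)) (k))

size = 4


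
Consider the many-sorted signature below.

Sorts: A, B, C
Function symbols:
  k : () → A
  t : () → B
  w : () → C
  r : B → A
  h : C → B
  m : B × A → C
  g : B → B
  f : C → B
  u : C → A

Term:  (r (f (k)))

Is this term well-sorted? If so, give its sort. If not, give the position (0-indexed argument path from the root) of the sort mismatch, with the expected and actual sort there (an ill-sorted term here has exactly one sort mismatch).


ill-sorted at position [0, 0]: expected C, got A

    (k) : A
  (f (k)) : ✗ arg 0 at [0, 0] has sort A, expected C


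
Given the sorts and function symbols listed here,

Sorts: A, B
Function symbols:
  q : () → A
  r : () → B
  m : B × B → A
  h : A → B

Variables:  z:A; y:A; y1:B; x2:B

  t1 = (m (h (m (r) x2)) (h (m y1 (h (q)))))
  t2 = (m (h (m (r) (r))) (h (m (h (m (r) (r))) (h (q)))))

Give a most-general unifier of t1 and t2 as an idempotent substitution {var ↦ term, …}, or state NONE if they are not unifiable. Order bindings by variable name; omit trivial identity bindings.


{x2 ↦ (r), y1 ↦ (h (m (r) (r)))}


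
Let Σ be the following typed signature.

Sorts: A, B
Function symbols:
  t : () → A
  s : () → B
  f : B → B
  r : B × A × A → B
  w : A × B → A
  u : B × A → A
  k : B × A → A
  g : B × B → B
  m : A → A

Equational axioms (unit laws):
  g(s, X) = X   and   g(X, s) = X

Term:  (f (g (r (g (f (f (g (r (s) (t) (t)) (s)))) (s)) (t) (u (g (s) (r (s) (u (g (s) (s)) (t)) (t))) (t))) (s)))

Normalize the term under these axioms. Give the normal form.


1. (f (g (r (g (f (f (g (r (s) (t) (t)) (s)))) (s)) (t) (u (g (s) (r (s) (u (g (s) (s)) (t)) (t))) (t))) (s)))  →  (f (r (g (f (f (g (r (s) (t) (t)) (s)))) (s)) (t) (u (g (s) (r (s) (u (g (s) (s)) (t)) (t))) (t))))
2. (f (r (g (f (f (g (r (s) (t) (t)) (s)))) (s)) (t) (u (g (s) (r (s) (u (g (s) (s)) (t)) (t))) (t))))  →  (f (r (f (f (g (r (s) (t) (t)) (s)))) (t) (u (g (s) (r (s) (u (g (s) (s)) (t)) (t))) (t))))
3. (f (r (f (f (g (r (s) (t) (t)) (s)))) (t) (u (g (s) (r (s) (u (g (s) (s)) (t)) (t))) (t))))  →  (f (r (f (f (r (s) (t) (t)))) (t) (u (g (s) (r (s) (u (g (s) (s)) (t)) (t))) (t))))
4. (f (r (f (f (r (s) (t) (t)))) (t) (u (g (s) (r (s) (u (g (s) (s)) (t)) (t))) (t))))  →  (f (r (f (f (r (s) (t) (t)))) (t) (u (r (s) (u (g (s) (s)) (t)) (t)) (t))))
5. (f (r (f (f (r (s) (t) (t)))) (t) (u (r (s) (u (g (s) (s)) (t)) (t)) (t))))  →  (f (r (f (f (r (s) (t) (t)))) (t) (u (r (s) (u (s) (t)) (t)) (t))))

normal form = (f (r (f (f (r (s) (t) (t)))) (t) (u (r (s) (u (s) (t)) (t)) (t))))


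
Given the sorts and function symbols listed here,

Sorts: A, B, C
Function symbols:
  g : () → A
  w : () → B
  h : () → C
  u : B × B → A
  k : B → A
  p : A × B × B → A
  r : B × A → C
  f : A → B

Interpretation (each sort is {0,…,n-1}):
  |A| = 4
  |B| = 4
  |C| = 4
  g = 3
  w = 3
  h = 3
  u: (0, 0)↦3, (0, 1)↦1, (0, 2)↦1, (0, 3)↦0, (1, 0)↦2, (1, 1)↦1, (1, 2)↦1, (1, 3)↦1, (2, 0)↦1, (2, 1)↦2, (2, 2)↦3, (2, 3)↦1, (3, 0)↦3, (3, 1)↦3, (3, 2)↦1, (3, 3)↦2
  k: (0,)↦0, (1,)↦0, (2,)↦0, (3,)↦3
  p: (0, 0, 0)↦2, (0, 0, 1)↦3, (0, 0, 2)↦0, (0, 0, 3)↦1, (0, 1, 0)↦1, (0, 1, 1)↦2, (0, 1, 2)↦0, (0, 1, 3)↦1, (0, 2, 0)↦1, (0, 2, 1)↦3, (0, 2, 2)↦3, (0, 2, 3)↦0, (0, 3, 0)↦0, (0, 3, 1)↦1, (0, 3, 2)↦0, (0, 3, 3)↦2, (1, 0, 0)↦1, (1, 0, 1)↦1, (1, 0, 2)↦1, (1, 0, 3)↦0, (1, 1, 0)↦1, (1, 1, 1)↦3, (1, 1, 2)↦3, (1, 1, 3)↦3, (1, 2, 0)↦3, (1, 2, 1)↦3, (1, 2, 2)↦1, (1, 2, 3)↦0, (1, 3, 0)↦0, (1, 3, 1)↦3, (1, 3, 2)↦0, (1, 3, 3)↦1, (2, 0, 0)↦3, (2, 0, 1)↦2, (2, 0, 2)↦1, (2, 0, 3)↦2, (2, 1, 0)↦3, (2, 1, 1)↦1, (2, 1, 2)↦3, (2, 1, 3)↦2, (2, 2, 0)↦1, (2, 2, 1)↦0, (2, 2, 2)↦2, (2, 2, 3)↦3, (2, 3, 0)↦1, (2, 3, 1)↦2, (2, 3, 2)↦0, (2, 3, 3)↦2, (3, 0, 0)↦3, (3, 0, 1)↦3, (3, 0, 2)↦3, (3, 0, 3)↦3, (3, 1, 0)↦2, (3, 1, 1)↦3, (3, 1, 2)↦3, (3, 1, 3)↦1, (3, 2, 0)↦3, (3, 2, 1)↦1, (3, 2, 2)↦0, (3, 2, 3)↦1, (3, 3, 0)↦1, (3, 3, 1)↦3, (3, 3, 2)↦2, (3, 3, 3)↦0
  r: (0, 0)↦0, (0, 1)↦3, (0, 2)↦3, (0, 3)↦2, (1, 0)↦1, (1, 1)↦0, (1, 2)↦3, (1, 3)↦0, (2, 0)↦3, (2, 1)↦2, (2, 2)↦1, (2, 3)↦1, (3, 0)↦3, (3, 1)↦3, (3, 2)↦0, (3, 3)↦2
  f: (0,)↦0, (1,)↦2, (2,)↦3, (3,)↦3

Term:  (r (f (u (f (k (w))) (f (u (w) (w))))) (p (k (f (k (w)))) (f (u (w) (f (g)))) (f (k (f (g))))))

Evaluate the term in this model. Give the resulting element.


value = 3

  w = 3
  (k (w)) = k(3,) = 3
  (f (k (w))) = f(3,) = 3
  w = 3
  w = 3
  (u (w) (w)) = u(3, 3) = 2
  (f (u (w) (w))) = f(2,) = 3
  (u (f (k (w))) (f (u (w) (w)))) = u(3, 3) = 2
  (f (u (f (k (w))) (f (u (w) (w))))) = f(2,) = 3
  w = 3
  (k (w)) = k(3,) = 3
  (f (k (w))) = f(3,) = 3
  (k (f (k (w)))) = k(3,) = 3
  w = 3
  g = 3
  (f (g)) = f(3,) = 3
  (u (w) (f (g))) = u(3, 3) = 2
  (f (u (w) (f (g)))) = f(2,) = 3
  g = 3
  (f (g)) = f(3,) = 3
  (k (f (g))) = k(3,) = 3
  (f (k (f (g)))) = f(3,) = 3
  (p (k (f (k (w)))) (f (u (w) (f (g)))) (f (k (f (g))))) = p(3, 3, 3) = 0
  (r (f (u (f (k (w))) (f (u (w) (w))))) (p (k (f (k (w)))) (f (u (w) (f (g)))) (f (k (f (g)))))) = r(3, 0) = 3


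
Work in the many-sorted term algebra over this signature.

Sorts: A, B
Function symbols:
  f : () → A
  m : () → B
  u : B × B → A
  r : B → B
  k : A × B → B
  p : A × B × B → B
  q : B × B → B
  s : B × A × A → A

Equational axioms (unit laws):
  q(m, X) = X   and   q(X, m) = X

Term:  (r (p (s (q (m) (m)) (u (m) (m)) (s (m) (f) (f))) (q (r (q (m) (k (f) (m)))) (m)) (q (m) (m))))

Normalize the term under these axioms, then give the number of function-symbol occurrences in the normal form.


size = 16

1. (r (p (s (q (m) (m)) (u (m) (m)) (s (m) (f) (f))) (q (r (q (m) (k (f) (m)))) (m)) (q (m) (m))))  →  (r (p (s (m) (u (m) (m)) (s (m) (f) (f))) (q (r (q (m) (k (f) (m)))) (m)) (q (m) (m))))
2. (r (p (s (m) (u (m) (m)) (s (m) (f) (f))) (q (r (q (m) (k (f) (m)))) (m)) (q (m) (m))))  →  (r (p (s (m) (u (m) (m)) (s (m) (f) (f))) (r (q (m) (k (f) (m)))) (q (m) (m))))
3. (r (p (s (m) (u (m) (m)) (s (m) (f) (f))) (r (q (m) (k (f) (m)))) (q (m) (m))))  →  (r (p (s (m) (u (m) (m)) (s (m) (f) (f))) (r (k (f) (m))) (q (m) (m))))
4. (r (p (s (m) (u (m) (m)) (s (m) (f) (f))) (r (k (f) (m))) (q (m) (m))))  →  (r (p (s (m) (u (m) (m)) (s (m) (f) (f))) (r (k (f) (m))) (m)))
normal form: (r (p (s (m) (u (m) (m)) (s (m) (f) (f))) (r (k (f) (m))) (m)))


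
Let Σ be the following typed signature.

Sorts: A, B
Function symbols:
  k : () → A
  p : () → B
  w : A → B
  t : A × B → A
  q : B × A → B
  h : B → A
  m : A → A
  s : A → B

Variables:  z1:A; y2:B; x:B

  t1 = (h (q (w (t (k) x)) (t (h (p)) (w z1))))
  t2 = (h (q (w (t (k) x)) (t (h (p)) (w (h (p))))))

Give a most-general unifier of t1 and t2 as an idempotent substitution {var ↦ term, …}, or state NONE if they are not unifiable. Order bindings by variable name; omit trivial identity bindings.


{z1 ↦ (h (p))}


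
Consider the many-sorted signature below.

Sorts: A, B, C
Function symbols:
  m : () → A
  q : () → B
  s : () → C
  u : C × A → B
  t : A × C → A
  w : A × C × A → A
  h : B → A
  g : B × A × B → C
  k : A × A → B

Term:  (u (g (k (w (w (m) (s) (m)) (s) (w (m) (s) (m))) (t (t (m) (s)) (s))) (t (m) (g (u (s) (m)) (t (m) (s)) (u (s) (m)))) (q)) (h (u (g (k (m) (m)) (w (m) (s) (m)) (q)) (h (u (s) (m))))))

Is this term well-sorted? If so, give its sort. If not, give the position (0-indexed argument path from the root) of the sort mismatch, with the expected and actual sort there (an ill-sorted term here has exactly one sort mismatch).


well-sorted; sort = B

          (m) : A
          (s) : C
          (m) : A
        (w (m) (s) (m)) : A
        (s) : C
          (m) : A
          (s) : C
          (m) : A
        (w (m) (s) (m)) : A
      (w (w (m) (s) (m)) (s) (w (m) (s) (m))) : A
          (m) : A
          (s) : C
        (t (m) (s)) : A
        (s) : C
      (t (t (m) (s)) (s)) : A
    (k (w (w (m) (s) (m)) (s) (w (m) (s) (m))) (t (t (m) (s)) (s))) : B
      (m) : A
          (s) : C
          (m) : A
        (u (s) (m)) : B
          (m) : A
          (s) : C
        (t (m) (s)) : A
          (s) : C
          (m) : A
        (u (s) (m)) : B
      (g (u (s) (m)) (t (m) (s)) (u (s) (m))) : C
    (t (m) (g (u (s) (m)) (t (m) (s)) (u (s) (m)))) : A
    (q) : B
  (g (k (w (w (m) (s) (m)) (s) (w (m) (s) (m))) (t (t (m) (s)) (s))) (t (m) (g (u (s) (m)) (t (m) (s)) (u (s) (m)))) (q)) : C
          (m) : A
          (m) : A
        (k (m) (m)) : B
          (m) : A
          (s) : C
          (m) : A
        (w (m) (s) (m)) : A
        (q) : B
      (g (k (m) (m)) (w (m) (s) (m)) (q)) : C
          (s) : C
          (m) : A
        (u (s) (m)) : B
      (h (u (s) (m))) : A
    (u (g (k (m) (m)) (w (m) (s) (m)) (q)) (h (u (s) (m)))) : B
  (h (u (g (k (m) (m)) (w (m) (s) (m)) (q)) (h (u (s) (m))))) : A
(u (g (k (w (w (m) (s) (m)) (s) (w (m) (s) (m))) (t (t (m) (s)) (s))) (t (m) (g (u (s) (m)) (t (m) (s)) (u (s) (m)))) (q)) (h (u (g (k (m) (m)) (w (m) (s) (m)) (q)) (h (u (s) (m)))))) : B


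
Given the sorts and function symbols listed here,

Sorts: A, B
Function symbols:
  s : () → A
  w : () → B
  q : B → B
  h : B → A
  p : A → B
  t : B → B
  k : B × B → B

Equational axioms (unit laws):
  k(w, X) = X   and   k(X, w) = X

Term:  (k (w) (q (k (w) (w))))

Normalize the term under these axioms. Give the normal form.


normal form = (q (w))

1. (k (w) (q (k (w) (w))))  →  (q (k (w) (w)))
2. (q (k (w) (w)))  →  (q (w))


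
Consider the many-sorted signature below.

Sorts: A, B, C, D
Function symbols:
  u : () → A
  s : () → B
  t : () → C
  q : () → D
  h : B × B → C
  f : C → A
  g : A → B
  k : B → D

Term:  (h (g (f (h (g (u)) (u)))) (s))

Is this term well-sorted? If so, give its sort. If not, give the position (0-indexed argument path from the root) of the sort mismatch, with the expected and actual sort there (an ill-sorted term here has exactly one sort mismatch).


ill-sorted at position [0, 0, 0, 1]: expected B, got A

          (u) : A
        (g (u)) : B
        (u) : A
      (h (g (u)) (u)) : ✗ arg 1 at [0, 0, 0, 1] has sort A, expected B
  (s) : B


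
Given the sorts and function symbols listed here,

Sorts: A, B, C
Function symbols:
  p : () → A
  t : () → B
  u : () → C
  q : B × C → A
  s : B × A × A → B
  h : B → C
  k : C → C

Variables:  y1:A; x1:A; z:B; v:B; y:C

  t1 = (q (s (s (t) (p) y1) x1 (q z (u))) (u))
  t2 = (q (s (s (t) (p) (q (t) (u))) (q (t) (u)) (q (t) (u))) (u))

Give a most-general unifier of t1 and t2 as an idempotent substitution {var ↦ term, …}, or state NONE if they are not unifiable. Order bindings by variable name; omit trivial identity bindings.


{x1 ↦ (q (t) (u)), y1 ↦ (q (t) (u)), z ↦ (t)}


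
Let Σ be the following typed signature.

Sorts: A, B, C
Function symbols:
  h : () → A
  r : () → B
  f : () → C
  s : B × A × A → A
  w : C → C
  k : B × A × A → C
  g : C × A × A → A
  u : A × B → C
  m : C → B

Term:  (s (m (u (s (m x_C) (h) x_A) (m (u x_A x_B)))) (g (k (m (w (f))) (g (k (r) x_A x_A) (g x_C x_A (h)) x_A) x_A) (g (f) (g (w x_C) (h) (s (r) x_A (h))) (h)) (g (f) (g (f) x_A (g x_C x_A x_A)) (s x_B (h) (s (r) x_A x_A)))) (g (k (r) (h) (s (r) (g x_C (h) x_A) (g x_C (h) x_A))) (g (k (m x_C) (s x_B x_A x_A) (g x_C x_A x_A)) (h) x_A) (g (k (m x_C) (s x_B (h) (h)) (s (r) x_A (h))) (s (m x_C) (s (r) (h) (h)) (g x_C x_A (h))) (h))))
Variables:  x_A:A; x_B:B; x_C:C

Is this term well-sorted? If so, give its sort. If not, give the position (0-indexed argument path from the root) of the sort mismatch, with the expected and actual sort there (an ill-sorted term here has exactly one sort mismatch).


well-sorted; sort = A

          x_C : C
        (m x_C) : B
        (h) : A
        x_A : A
      (s (m x_C) (h) x_A) : A
          x_A : A
          x_B : B
        (u x_A x_B) : C
      (m (u x_A x_B)) : B
    (u (s (m x_C) (h) x_A) (m (u x_A x_B))) : C
  (m (u (s (m x_C) (h) x_A) (m (u x_A x_B)))) : B
          (f) : C
        (w (f)) : C
      (m (w (f))) : B
          (r) : B
          x_A : A
          x_A : A
        (k (r) x_A x_A) : C
          x_C : C
          x_A : A
          (h) : A
        (g x_C x_A (h)) : A
        x_A : A
      (g (k (r) x_A x_A) (g x_C x_A (h)) x_A) : A
      x_A : A
    (k (m (w (f))) (g (k (r) x_A x_A) (g x_C x_A (h)) x_A) x_A) : C
      (f) : C
          x_C : C
        (w x_C) : C
        (h) : A
          (r) : B
          x_A : A
          (h) : A
        (s (r) x_A (h)) : A
      (g (w x_C) (h) (s (r) x_A (h))) : A
      (h) : A
    (g (f) (g (w x_C) (h) (s (r) x_A (h))) (h)) : A
      (f) : C
        (f) : C
        x_A : A
          x_C : C
          x_A : A
          x_A : A
        (g x_C x_A x_A) : A
      (g (f) x_A (g x_C x_A x_A)) : A
        x_B : B
        (h) : A
          (r) : B
          x_A : A
          x_A : A
        (s (r) x_A x_A) : A
      (s x_B (h) (s (r) x_A x_A)) : A
    (g (f) (g (f) x_A (g x_C x_A x_A)) (s x_B (h) (s (r) x_A x_A))) : A
  (g (k (m (w (f))) (g (k (r) x_A x_A) (g x_C x_A (h)) x_A) x_A) (g (f) (g (w x_C) (h) (s (r) x_A (h))) (h)) (g (f) (g (f) x_A (g x_C x_A x_A)) (s x_B (h) (s (r) x_A x_A)))) : A
      (r) : B
      (h) : A
        (r) : B
          x_C : C
          (h) : A
          x_A : A
        (g x_C (h) x_A) : A
          x_C : C
          (h) : A
          x_A : A
        (g x_C (h) x_A) : A
      (s (r) (g x_C (h) x_A) (g x_C (h) x_A)) : A
    (k (r) (h) (s (r) (g x_C (h) x_A) (g x_C (h) x_A))) : C
          x_C : C
        (m x_C) : B
          x_B : B
          x_A : A
          x_A : A
        (s x_B x_A x_A) : A
          x_C : C
          x_A : A
          x_A : A
        (g x_C x_A x_A) : A
      (k (m x_C) (s x_B x_A x_A) (g x_C x_A x_A)) : C
      (h) : A
      x_A : A
    (g (k (m x_C) (s x_B x_A x_A) (g x_C x_A x_A)) (h) x_A) : A
          x_C : C
        (m x_C) : B
          x_B : B
          (h) : A
          (h) : A
        (s x_B (h) (h)) : A
          (r) : B
          x_A : A
          (h) : A
        (s (r) x_A (h)) : A
      (k (m x_C) (s x_B (h) (h)) (s (r) x_A (h))) : C
          x_C : C
        (m x_C) : B
          (r) : B
          (h) : A
          (h) : A
        (s (r) (h) (h)) : A
          x_C : C
          x_A : A
          (h) : A
        (g x_C x_A (h)) : A
      (s (m x_C) (s (r) (h) (h)) (g x_C x_A (h))) : A
      (h) : A
    (g (k (m x_C) (s x_B (h) (h)) (s (r) x_A (h))) (s (m x_C) (s (r) (h) (h)) (g x_C x_A (h))) (h)) : A
  (g (k (r) (h) (s (r) (g x_C (h) x_A) (g x_C (h) x_A))) (g (k (m x_C) (s x_B x_A x_A) (g x_C x_A x_A)) (h) x_A) (g (k (m x_C) (s x_B (h) (h)) (s (r) x_A (h))) (s (m x_C) (s (r) (h) (h)) (g x_C x_A (h))) (h))) : A
(s (m (u (s (m x_C) (h) x_A) (m (u x_A x_B)))) (g (k (m (w (f))) (g (k (r) x_A x_A) (g x_C x_A (h)) x_A) x_A) (g (f) (g (w x_C) (h) (s (r) x_A (h))) (h)) (g (f) (g (f) x_A (g x_C x_A x_A)) (s x_B (h) (s (r) x_A x_A)))) (g (k (r) (h) (s (r) (g x_C (h) x_A) (g x_C (h) x_A))) (g (k (m x_C) (s x_B x_A x_A) (g x_C x_A x_A)) (h) x_A) (g (k (m x_C) (s x_B (h) (h)) (s (r) x_A (h))) (s (m x_C) (s (r) (h) (h)) (g x_C x_A (h))) (h)))) : A
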